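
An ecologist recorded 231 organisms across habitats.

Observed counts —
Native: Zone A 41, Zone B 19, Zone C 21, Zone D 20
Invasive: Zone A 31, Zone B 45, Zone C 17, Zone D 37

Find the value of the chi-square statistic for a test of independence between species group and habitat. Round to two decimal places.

Row totals: 101, 130. Column totals: 72, 64, 38, 57. Grand total N = 231.
Expected counts (row total × column total / N):
  Native, Zone A: 101×72/231 = 31.481
  Native, Zone B: 101×64/231 = 27.983
  Native, Zone C: 101×38/231 = 16.615
  Native, Zone D: 101×57/231 = 24.922
  Invasive, Zone A: 130×72/231 = 40.519
  Invasive, Zone B: 130×64/231 = 36.017
  Invasive, Zone C: 130×38/231 = 21.385
  Invasive, Zone D: 130×57/231 = 32.078
Contributions (O − E)²/E:
  (41 − 31.481)²/31.481 = 2.8783
  (19 − 27.983)²/27.983 = 2.8837
  (21 − 16.615)²/16.615 = 1.1573
  (20 − 24.922)²/24.922 = 0.9721
  (31 − 40.519)²/40.519 = 2.2363
  (45 − 36.017)²/36.017 = 2.2405
  (17 − 21.385)²/21.385 = 0.8991
  (37 − 32.078)²/32.078 = 0.7552
χ² = 2.8783 + 2.8837 + 1.1573 + 0.9721 + 2.2363 + 2.2405 + 0.8991 + 0.7552 = 14.02

14.02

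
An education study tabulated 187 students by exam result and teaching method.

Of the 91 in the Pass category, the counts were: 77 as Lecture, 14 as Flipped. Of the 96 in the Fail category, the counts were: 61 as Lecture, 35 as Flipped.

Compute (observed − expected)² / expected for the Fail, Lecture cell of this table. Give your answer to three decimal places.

1.368

Row total (Fail) = 96; column total (Lecture) = 138; N = 187.
Expected count E = 96 × 138 / 187 = 70.8449.
Contribution = (O − E)²/E = (61 − 70.8449)² / 70.8449 = 1.368.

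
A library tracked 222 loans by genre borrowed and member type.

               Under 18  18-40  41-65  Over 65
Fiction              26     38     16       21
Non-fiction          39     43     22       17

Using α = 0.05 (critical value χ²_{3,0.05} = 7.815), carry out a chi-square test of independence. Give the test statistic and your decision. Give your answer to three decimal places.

2.496; fail to reject H₀

Row totals: 101, 121. Column totals: 65, 81, 38, 38. Grand total N = 222.
Expected counts (row total × column total / N):
  Fiction, Under 18: 101×65/222 = 29.5721
  Fiction, 18-40: 101×81/222 = 36.8514
  Fiction, 41-65: 101×38/222 = 17.2883
  Fiction, Over 65: 101×38/222 = 17.2883
  Non-fiction, Under 18: 121×65/222 = 35.4279
  Non-fiction, 18-40: 121×81/222 = 44.1486
  Non-fiction, 41-65: 121×38/222 = 20.7117
  Non-fiction, Over 65: 121×38/222 = 20.7117
Contributions (O − E)²/E:
  (26 − 29.5721)²/29.5721 = 0.4315
  (38 − 36.8514)²/36.8514 = 0.0358
  (16 − 17.2883)²/17.2883 = 0.0960
  (21 − 17.2883)²/17.2883 = 0.7969
  (39 − 35.4279)²/35.4279 = 0.3602
  (43 − 44.1486)²/44.1486 = 0.0299
  (22 − 20.7117)²/20.7117 = 0.0801
  (17 − 20.7117)²/20.7117 = 0.6652
χ² = 0.4315 + 0.0358 + 0.0960 + 0.7969 + 0.3602 + 0.0299 + 0.0801 + 0.6652 = 2.496
df = (2−1)(4−1) = 3. Since 2.496 < 7.815, fail to reject the null hypothesis of independence at α = 0.05.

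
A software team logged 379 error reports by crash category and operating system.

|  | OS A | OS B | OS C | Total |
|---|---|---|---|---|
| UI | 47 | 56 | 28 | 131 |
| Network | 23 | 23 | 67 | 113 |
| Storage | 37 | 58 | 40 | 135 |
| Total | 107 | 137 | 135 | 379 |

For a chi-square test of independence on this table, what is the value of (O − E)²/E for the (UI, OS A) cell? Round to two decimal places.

2.71

Row total (UI) = 131; column total (OS A) = 107; N = 379.
Expected count E = 131 × 107 / 379 = 36.984.
Contribution = (O − E)²/E = (47 − 36.984)² / 36.984 = 2.71.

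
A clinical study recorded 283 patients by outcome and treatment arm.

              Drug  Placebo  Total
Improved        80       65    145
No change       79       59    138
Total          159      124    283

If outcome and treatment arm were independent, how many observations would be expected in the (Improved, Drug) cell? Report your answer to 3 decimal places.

81.466

Row total (Improved) = 145; column total (Drug) = 159; grand total N = 283.
Expected count = (row total × column total) / N = 145 × 159 / 283 = 81.466.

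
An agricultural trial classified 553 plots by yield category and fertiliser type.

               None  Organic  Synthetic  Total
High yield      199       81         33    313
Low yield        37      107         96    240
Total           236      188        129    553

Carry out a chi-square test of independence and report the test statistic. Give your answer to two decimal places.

Grand total N = 553.
Expected counts (row total × column total / N):
  High yield, None: 313×236/553 = 133.577
  High yield, Organic: 313×188/553 = 106.409
  High yield, Synthetic: 313×129/553 = 73.014
  Low yield, None: 240×236/553 = 102.423
  Low yield, Organic: 240×188/553 = 81.591
  Low yield, Synthetic: 240×129/553 = 55.986
Contributions (O − E)²/E:
  (199 − 133.577)²/133.577 = 32.0427
  (81 − 106.409)²/106.409 = 6.0673
  (33 − 73.014)²/73.014 = 21.9289
  (37 − 102.423)²/102.423 = 41.7891
  (107 − 81.591)²/81.591 = 7.9128
  (96 − 55.986)²/55.986 = 28.5986
χ² = 32.0427 + 6.0673 + 21.9289 + 41.7891 + 7.9128 + 28.5986 = 138.34

138.34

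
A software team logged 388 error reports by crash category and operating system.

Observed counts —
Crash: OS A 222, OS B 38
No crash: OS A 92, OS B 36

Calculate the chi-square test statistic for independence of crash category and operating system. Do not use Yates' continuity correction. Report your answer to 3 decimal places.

Row totals: 260, 128. Column totals: 314, 74. Grand total N = 388.
Expected counts (row total × column total / N):
  Crash, OS A: 260×314/388 = 210.4124
  Crash, OS B: 260×74/388 = 49.5876
  No crash, OS A: 128×314/388 = 103.5876
  No crash, OS B: 128×74/388 = 24.4124
Contributions (O − E)²/E:
  (222 − 210.4124)²/210.4124 = 0.6381
  (38 − 49.5876)²/49.5876 = 2.7078
  (92 − 103.5876)²/103.5876 = 1.2962
  (36 − 24.4124)²/24.4124 = 5.5002
χ² = 0.6381 + 2.7078 + 1.2962 + 5.5002 = 10.142

10.142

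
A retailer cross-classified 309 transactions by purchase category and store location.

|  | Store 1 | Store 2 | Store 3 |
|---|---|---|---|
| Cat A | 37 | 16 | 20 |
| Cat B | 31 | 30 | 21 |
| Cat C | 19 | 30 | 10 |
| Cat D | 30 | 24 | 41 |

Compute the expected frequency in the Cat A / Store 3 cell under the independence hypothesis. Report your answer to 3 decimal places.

Row total (Cat A) = 73; column total (Store 3) = 92; grand total N = 309.
Expected count = (row total × column total) / N = 73 × 92 / 309 = 21.735.

21.735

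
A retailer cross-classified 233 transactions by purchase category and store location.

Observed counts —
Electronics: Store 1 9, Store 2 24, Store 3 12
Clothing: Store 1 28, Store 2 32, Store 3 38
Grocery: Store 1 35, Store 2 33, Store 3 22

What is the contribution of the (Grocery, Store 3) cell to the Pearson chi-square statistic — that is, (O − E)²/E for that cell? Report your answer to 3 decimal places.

Row total (Grocery) = 90; column total (Store 3) = 72; N = 233.
Expected count E = 90 × 72 / 233 = 27.8112.
Contribution = (O − E)²/E = (22 − 27.8112)² / 27.8112 = 1.214.

1.214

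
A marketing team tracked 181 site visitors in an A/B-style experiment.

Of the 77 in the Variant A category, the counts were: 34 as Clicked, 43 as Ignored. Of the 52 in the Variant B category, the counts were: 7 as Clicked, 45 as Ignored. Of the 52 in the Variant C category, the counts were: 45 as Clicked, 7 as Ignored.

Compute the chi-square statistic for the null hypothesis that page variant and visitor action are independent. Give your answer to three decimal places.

56.282

Row totals: 77, 52, 52. Column totals: 86, 95. Grand total N = 181.
Expected counts (row total × column total / N):
  Variant A, Clicked: 77×86/181 = 36.5856
  Variant A, Ignored: 77×95/181 = 40.4144
  Variant B, Clicked: 52×86/181 = 24.7072
  Variant B, Ignored: 52×95/181 = 27.2928
  Variant C, Clicked: 52×86/181 = 24.7072
  Variant C, Ignored: 52×95/181 = 27.2928
Contributions (O − E)²/E:
  (34 − 36.5856)²/36.5856 = 0.1827
  (43 − 40.4144)²/40.4144 = 0.1654
  (7 − 24.7072)²/24.7072 = 12.6904
  (45 − 27.2928)²/27.2928 = 11.4882
  (45 − 24.7072)²/24.7072 = 16.6671
  (7 − 27.2928)²/27.2928 = 15.0881
χ² = 0.1827 + 0.1654 + 12.6904 + 11.4882 + 16.6671 + 15.0881 = 56.282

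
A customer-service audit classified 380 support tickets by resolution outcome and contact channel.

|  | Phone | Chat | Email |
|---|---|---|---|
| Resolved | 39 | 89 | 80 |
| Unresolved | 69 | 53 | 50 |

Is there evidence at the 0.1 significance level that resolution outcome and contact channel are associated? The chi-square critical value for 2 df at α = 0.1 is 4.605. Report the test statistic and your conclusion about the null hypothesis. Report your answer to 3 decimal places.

Row totals: 208, 172. Column totals: 108, 142, 130. Grand total N = 380.
Expected counts (row total × column total / N):
  Resolved, Phone: 208×108/380 = 59.1158
  Resolved, Chat: 208×142/380 = 77.7263
  Resolved, Email: 208×130/380 = 71.1579
  Unresolved, Phone: 172×108/380 = 48.8842
  Unresolved, Chat: 172×142/380 = 64.2737
  Unresolved, Email: 172×130/380 = 58.8421
Contributions (O − E)²/E:
  (39 − 59.1158)²/59.1158 = 6.8450
  (89 − 77.7263)²/77.7263 = 1.6352
  (80 − 71.1579)²/71.1579 = 1.0987
  (69 − 48.8842)²/48.8842 = 8.2776
  (53 − 64.2737)²/64.2737 = 1.9774
  (50 − 58.8421)²/58.8421 = 1.3287
χ² = 6.8450 + 1.6352 + 1.0987 + 8.2776 + 1.9774 + 1.3287 = 21.163
df = (2−1)(3−1) = 2. Since 21.163 > 4.605, reject the null hypothesis of independence at α = 0.1.

21.163; reject H₀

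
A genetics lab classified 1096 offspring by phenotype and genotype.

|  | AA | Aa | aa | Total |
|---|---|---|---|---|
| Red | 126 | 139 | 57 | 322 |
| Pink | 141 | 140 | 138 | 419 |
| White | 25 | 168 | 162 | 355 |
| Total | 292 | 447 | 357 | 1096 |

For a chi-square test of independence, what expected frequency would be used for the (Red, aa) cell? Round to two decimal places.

104.89

Row total (Red) = 322; column total (aa) = 357; grand total N = 1096.
Expected count = (row total × column total) / N = 322 × 357 / 1096 = 104.89.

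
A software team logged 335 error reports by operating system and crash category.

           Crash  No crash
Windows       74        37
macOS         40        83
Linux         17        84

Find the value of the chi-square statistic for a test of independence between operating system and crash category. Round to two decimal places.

Row totals: 111, 123, 101. Column totals: 131, 204. Grand total N = 335.
Expected counts (row total × column total / N):
  Windows, Crash: 111×131/335 = 43.406
  Windows, No crash: 111×204/335 = 67.594
  macOS, Crash: 123×131/335 = 48.099
  macOS, No crash: 123×204/335 = 74.901
  Linux, Crash: 101×131/335 = 39.496
  Linux, No crash: 101×204/335 = 61.504
Contributions (O − E)²/E:
  (74 − 43.406)²/43.406 = 21.5637
  (37 − 67.594)²/67.594 = 13.8473
  (40 − 48.099)²/48.099 = 1.3637
  (83 − 74.901)²/74.901 = 0.8757
  (17 − 39.496)²/39.496 = 12.8132
  (84 − 61.504)²/61.504 = 8.2282
χ² = 21.5637 + 13.8473 + 1.3637 + 0.8757 + 12.8132 + 8.2282 = 58.69

58.69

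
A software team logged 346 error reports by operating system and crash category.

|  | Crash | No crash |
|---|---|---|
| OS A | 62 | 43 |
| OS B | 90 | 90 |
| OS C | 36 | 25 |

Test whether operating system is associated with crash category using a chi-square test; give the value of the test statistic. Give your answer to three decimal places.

2.842

Row totals: 105, 180, 61. Column totals: 188, 158. Grand total N = 346.
Expected counts (row total × column total / N):
  OS A, Crash: 105×188/346 = 57.0520
  OS A, No crash: 105×158/346 = 47.9480
  OS B, Crash: 180×188/346 = 97.8035
  OS B, No crash: 180×158/346 = 82.1965
  OS C, Crash: 61×188/346 = 33.1445
  OS C, No crash: 61×158/346 = 27.8555
Contributions (O − E)²/E:
  (62 − 57.0520)²/57.0520 = 0.4291
  (43 − 47.9480)²/47.9480 = 0.5106
  (90 − 97.8035)²/97.8035 = 0.6226
  (90 − 82.1965)²/82.1965 = 0.7408
  (36 − 33.1445)²/33.1445 = 0.2460
  (25 − 27.8555)²/27.8555 = 0.2927
χ² = 0.4291 + 0.5106 + 0.6226 + 0.7408 + 0.2460 + 0.2927 = 2.842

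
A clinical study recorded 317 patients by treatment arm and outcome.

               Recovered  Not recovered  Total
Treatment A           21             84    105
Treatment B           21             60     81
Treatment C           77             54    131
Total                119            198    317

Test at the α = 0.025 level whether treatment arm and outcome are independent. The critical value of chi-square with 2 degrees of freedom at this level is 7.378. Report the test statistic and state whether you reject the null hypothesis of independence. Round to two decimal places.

Grand total N = 317.
Expected counts (row total × column total / N):
  Treatment A, Recovered: 105×119/317 = 39.416
  Treatment A, Not recovered: 105×198/317 = 65.584
  Treatment B, Recovered: 81×119/317 = 30.407
  Treatment B, Not recovered: 81×198/317 = 50.593
  Treatment C, Recovered: 131×119/317 = 49.177
  Treatment C, Not recovered: 131×198/317 = 81.823
Contributions (O − E)²/E:
  (21 − 39.416)²/39.416 = 8.6043
  (84 − 65.584)²/65.584 = 5.1712
  (21 − 30.407)²/30.407 = 2.9102
  (60 − 50.593)²/50.593 = 1.7491
  (77 − 49.177)²/49.177 = 15.7415
  (54 − 81.823)²/81.823 = 9.4609
χ² = 8.6043 + 5.1712 + 2.9102 + 1.7491 + 15.7415 + 9.4609 = 43.64
df = (3−1)(2−1) = 2. Since 43.64 > 7.378, reject the null hypothesis of independence at α = 0.025.

43.64; reject H₀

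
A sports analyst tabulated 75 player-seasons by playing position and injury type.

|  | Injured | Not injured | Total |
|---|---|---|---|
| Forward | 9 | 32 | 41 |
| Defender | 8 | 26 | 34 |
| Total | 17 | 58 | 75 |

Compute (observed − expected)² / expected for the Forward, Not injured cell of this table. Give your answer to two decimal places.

Row total (Forward) = 41; column total (Not injured) = 58; N = 75.
Expected count E = 41 × 58 / 75 = 31.707.
Contribution = (O − E)²/E = (32 − 31.707)² / 31.707 = 0.00.

0.00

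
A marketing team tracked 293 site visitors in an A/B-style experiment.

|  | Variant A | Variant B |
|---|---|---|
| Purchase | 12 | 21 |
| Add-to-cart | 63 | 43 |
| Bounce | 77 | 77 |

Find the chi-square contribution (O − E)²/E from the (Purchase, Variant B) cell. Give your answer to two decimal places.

1.65

Row total (Purchase) = 33; column total (Variant B) = 141; N = 293.
Expected count E = 33 × 141 / 293 = 15.881.
Contribution = (O − E)²/E = (21 − 15.881)² / 15.881 = 1.65.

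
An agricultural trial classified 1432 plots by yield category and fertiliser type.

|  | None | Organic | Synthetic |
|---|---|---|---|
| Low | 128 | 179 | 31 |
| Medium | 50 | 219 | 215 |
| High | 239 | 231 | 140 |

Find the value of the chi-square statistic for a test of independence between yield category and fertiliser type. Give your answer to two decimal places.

Row totals: 338, 484, 610. Column totals: 417, 629, 386. Grand total N = 1432.
Expected counts (row total × column total / N):
  Low, None: 338×417/1432 = 98.426
  Low, Organic: 338×629/1432 = 148.465
  Low, Synthetic: 338×386/1432 = 91.109
  Medium, None: 484×417/1432 = 140.941
  Medium, Organic: 484×629/1432 = 212.595
  Medium, Synthetic: 484×386/1432 = 130.464
  High, None: 610×417/1432 = 177.633
  High, Organic: 610×629/1432 = 267.940
  High, Synthetic: 610×386/1432 = 164.427
Contributions (O − E)²/E:
  (128 − 98.426)²/98.426 = 8.8861
  (179 − 148.465)²/148.465 = 6.2802
  (31 − 91.109)²/91.109 = 39.6568
  (50 − 140.941)²/140.941 = 58.6789
  (219 − 212.595)²/212.595 = 0.1930
  (215 − 130.464)²/130.464 = 54.7763
  (239 − 177.633)²/177.633 = 21.2005
  (231 − 267.940)²/267.940 = 5.0928
  (140 − 164.427)²/164.427 = 3.6288
χ² = 8.8861 + 6.2802 + 39.6568 + 58.6789 + 0.1930 + 54.7763 + 21.2005 + 5.0928 + 3.6288 = 198.39

198.39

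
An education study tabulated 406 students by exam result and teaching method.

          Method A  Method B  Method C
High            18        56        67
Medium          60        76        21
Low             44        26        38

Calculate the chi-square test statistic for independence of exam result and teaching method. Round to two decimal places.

60.10

Row totals: 141, 157, 108. Column totals: 122, 158, 126. Grand total N = 406.
Expected counts (row total × column total / N):
  High, Method A: 141×122/406 = 42.3695
  High, Method B: 141×158/406 = 54.8719
  High, Method C: 141×126/406 = 43.7586
  Medium, Method A: 157×122/406 = 47.1773
  Medium, Method B: 157×158/406 = 61.0985
  Medium, Method C: 157×126/406 = 48.7241
  Low, Method A: 108×122/406 = 32.4532
  Low, Method B: 108×158/406 = 42.0296
  Low, Method C: 108×126/406 = 33.5172
Contributions (O − E)²/E:
  (18 − 42.3695)²/42.3695 = 14.0165
  (56 − 54.8719)²/54.8719 = 0.0232
  (67 − 43.7586)²/43.7586 = 12.3441
  (60 − 47.1773)²/47.1773 = 3.4852
  (76 − 61.0985)²/61.0985 = 3.6344
  (21 − 48.7241)²/48.7241 = 15.7751
  (44 − 32.4532)²/32.4532 = 4.1083
  (26 − 42.0296)²/42.0296 = 6.1135
  (38 − 33.5172)²/33.5172 = 0.5996
χ² = 14.0165 + 0.0232 + 12.3441 + 3.4852 + 3.6344 + 15.7751 + 4.1083 + 6.1135 + 0.5996 = 60.10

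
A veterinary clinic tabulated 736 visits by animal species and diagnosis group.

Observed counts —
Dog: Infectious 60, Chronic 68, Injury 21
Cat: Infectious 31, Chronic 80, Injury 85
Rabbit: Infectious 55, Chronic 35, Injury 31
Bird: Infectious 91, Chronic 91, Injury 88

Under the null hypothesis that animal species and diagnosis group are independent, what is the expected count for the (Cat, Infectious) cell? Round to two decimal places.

Row total (Cat) = 196; column total (Infectious) = 237; grand total N = 736.
Expected count = (row total × column total) / N = 196 × 237 / 736 = 63.11.

63.11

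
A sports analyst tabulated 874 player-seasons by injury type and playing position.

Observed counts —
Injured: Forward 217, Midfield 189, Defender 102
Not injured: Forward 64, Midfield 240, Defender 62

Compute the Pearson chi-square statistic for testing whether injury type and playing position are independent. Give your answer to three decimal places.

78.116

Row totals: 508, 366. Column totals: 281, 429, 164. Grand total N = 874.
Expected counts (row total × column total / N):
  Injured, Forward: 508×281/874 = 163.3272
  Injured, Midfield: 508×429/874 = 249.3501
  Injured, Defender: 508×164/874 = 95.3227
  Not injured, Forward: 366×281/874 = 117.6728
  Not injured, Midfield: 366×429/874 = 179.6499
  Not injured, Defender: 366×164/874 = 68.6773
Contributions (O − E)²/E:
  (217 − 163.3272)²/163.3272 = 17.6380
  (189 − 249.3501)²/249.3501 = 14.6065
  (102 − 95.3227)²/95.3227 = 0.4677
  (64 − 117.6728)²/117.6728 = 24.4812
  (240 − 179.6499)²/179.6499 = 20.2735
  (62 − 68.6773)²/68.6773 = 0.6492
χ² = 17.6380 + 14.6065 + 0.4677 + 24.4812 + 20.2735 + 0.6492 = 78.116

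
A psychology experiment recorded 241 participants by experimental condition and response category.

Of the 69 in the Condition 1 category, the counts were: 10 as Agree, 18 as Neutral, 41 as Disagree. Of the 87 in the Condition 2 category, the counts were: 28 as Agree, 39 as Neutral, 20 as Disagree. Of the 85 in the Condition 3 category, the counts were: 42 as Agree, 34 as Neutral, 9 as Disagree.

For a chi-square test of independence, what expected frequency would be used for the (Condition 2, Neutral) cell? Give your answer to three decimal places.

32.851

Row total (Condition 2) = 87; column total (Neutral) = 91; grand total N = 241.
Expected count = (row total × column total) / N = 87 × 91 / 241 = 32.851.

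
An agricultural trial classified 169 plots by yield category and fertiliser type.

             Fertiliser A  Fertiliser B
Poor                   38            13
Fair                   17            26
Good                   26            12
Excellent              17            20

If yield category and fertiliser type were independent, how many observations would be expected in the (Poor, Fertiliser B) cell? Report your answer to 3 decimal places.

21.426

Row total (Poor) = 51; column total (Fertiliser B) = 71; grand total N = 169.
Expected count = (row total × column total) / N = 51 × 71 / 169 = 21.426.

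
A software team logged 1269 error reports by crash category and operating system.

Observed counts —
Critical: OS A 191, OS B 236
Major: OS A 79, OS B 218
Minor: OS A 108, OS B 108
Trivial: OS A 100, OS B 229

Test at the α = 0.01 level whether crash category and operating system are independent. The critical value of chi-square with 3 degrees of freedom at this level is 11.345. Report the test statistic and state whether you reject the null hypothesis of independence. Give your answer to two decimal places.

Row totals: 427, 297, 216, 329. Column totals: 478, 791. Grand total N = 1269.
Expected counts (row total × column total / N):
  Critical, OS A: 427×478/1269 = 160.840
  Critical, OS B: 427×791/1269 = 266.160
  Major, OS A: 297×478/1269 = 111.872
  Major, OS B: 297×791/1269 = 185.128
  Minor, OS A: 216×478/1269 = 81.362
  Minor, OS B: 216×791/1269 = 134.638
  Trivial, OS A: 329×478/1269 = 123.926
  Trivial, OS B: 329×791/1269 = 205.074
Contributions (O − E)²/E:
  (191 − 160.840)²/160.840 = 5.6555
  (236 − 266.160)²/266.160 = 3.4176
  (79 − 111.872)²/111.872 = 9.6590
  (218 − 185.128)²/185.128 = 5.8369
  (108 − 81.362)²/81.362 = 8.7213
  (108 − 134.638)²/134.638 = 5.2703
  (100 − 123.926)²/123.926 = 4.6193
  (229 − 205.074)²/205.074 = 2.7914
χ² = 5.6555 + 3.4176 + 9.6590 + 5.8369 + 8.7213 + 5.2703 + 4.6193 + 2.7914 = 45.97
df = (4−1)(2−1) = 3. Since 45.97 > 11.345, reject the null hypothesis of independence at α = 0.01.

45.97; reject H₀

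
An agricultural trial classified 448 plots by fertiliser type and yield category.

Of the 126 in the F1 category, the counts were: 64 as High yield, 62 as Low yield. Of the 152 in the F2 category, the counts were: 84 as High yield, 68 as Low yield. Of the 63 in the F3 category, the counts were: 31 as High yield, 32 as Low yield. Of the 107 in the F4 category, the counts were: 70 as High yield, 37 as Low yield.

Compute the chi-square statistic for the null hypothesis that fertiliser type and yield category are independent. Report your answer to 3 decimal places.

6.409

Row totals: 126, 152, 63, 107. Column totals: 249, 199. Grand total N = 448.
Expected counts (row total × column total / N):
  F1, High yield: 126×249/448 = 70.0312
  F1, Low yield: 126×199/448 = 55.9688
  F2, High yield: 152×249/448 = 84.4821
  F2, Low yield: 152×199/448 = 67.5179
  F3, High yield: 63×249/448 = 35.0156
  F3, Low yield: 63×199/448 = 27.9844
  F4, High yield: 107×249/448 = 59.4710
  F4, Low yield: 107×199/448 = 47.5290
Contributions (O − E)²/E:
  (64 − 70.0312)²/70.0312 = 0.5194
  (62 − 55.9688)²/55.9688 = 0.6499
  (84 − 84.4821)²/84.4821 = 0.0028
  (68 − 67.5179)²/67.5179 = 0.0034
  (31 − 35.0156)²/35.0156 = 0.4605
  (32 − 27.9844)²/27.9844 = 0.5762
  (70 − 59.4710)²/59.4710 = 1.8641
  (37 − 47.5290)²/47.5290 = 2.3325
χ² = 0.5194 + 0.6499 + 0.0028 + 0.0034 + 0.4605 + 0.5762 + 1.8641 + 2.3325 = 6.409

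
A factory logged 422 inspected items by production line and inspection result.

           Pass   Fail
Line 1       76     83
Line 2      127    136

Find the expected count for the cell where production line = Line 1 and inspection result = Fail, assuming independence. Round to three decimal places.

82.514

Row total (Line 1) = 159; column total (Fail) = 219; grand total N = 422.
Expected count = (row total × column total) / N = 159 × 219 / 422 = 82.514.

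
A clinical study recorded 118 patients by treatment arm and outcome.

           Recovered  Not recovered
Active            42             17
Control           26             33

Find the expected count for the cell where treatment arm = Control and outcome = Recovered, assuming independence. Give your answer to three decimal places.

Row total (Control) = 59; column total (Recovered) = 68; grand total N = 118.
Expected count = (row total × column total) / N = 59 × 68 / 118 = 34.000.

34.000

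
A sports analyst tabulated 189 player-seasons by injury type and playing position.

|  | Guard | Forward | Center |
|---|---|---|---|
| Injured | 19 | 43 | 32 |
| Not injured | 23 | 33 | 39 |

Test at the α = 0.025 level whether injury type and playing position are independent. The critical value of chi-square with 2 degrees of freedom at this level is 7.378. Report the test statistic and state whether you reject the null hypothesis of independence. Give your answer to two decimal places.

Row totals: 94, 95. Column totals: 42, 76, 71. Grand total N = 189.
Expected counts (row total × column total / N):
  Injured, Guard: 94×42/189 = 20.889
  Injured, Forward: 94×76/189 = 37.799
  Injured, Center: 94×71/189 = 35.312
  Not injured, Guard: 95×42/189 = 21.111
  Not injured, Forward: 95×76/189 = 38.201
  Not injured, Center: 95×71/189 = 35.688
Contributions (O − E)²/E:
  (19 − 20.889)²/20.889 = 0.1708
  (43 − 37.799)²/37.799 = 0.7156
  (32 − 35.312)²/35.312 = 0.3106
  (23 − 21.111)²/21.111 = 0.1690
  (33 − 38.201)²/38.201 = 0.7081
  (39 − 35.688)²/35.688 = 0.3074
χ² = 0.1708 + 0.7156 + 0.3106 + 0.1690 + 0.7081 + 0.3074 = 2.38
df = (2−1)(3−1) = 2. Since 2.38 < 7.378, fail to reject the null hypothesis of independence at α = 0.025.

2.38; fail to reject H₀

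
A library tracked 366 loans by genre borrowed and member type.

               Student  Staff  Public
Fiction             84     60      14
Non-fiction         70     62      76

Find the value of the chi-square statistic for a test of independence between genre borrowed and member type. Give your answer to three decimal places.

37.893

Row totals: 158, 208. Column totals: 154, 122, 90. Grand total N = 366.
Expected counts (row total × column total / N):
  Fiction, Student: 158×154/366 = 66.4809
  Fiction, Staff: 158×122/366 = 52.6667
  Fiction, Public: 158×90/366 = 38.8525
  Non-fiction, Student: 208×154/366 = 87.5191
  Non-fiction, Staff: 208×122/366 = 69.3333
  Non-fiction, Public: 208×90/366 = 51.1475
Contributions (O − E)²/E:
  (84 − 66.4809)²/66.4809 = 4.6166
  (60 − 52.6667)²/52.6667 = 1.0211
  (14 − 38.8525)²/38.8525 = 15.8972
  (70 − 87.5191)²/87.5191 = 3.5069
  (62 − 69.3333)²/69.3333 = 0.7756
  (76 − 51.1475)²/51.1475 = 12.0758
χ² = 4.6166 + 1.0211 + 15.8972 + 3.5069 + 0.7756 + 12.0758 = 37.893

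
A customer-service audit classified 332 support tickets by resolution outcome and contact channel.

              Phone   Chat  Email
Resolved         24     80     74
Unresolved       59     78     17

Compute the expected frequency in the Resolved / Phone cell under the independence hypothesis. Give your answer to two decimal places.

Row total (Resolved) = 178; column total (Phone) = 83; grand total N = 332.
Expected count = (row total × column total) / N = 178 × 83 / 332 = 44.50.

44.50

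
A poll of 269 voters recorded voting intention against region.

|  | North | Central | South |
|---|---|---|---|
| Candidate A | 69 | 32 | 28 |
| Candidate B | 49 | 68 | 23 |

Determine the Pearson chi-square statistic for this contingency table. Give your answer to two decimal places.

16.42

Row totals: 129, 140. Column totals: 118, 100, 51. Grand total N = 269.
Expected counts (row total × column total / N):
  Candidate A, North: 129×118/269 = 56.587
  Candidate A, Central: 129×100/269 = 47.955
  Candidate A, South: 129×51/269 = 24.457
  Candidate B, North: 140×118/269 = 61.413
  Candidate B, Central: 140×100/269 = 52.045
  Candidate B, South: 140×51/269 = 26.543
Contributions (O − E)²/E:
  (69 − 56.587)²/56.587 = 2.7229
  (32 − 47.955)²/47.955 = 5.3084
  (28 − 24.457)²/24.457 = 0.5133
  (49 − 61.413)²/61.413 = 2.5090
  (68 − 52.045)²/52.045 = 4.8912
  (23 − 26.543)²/26.543 = 0.4729
χ² = 2.7229 + 5.3084 + 0.5133 + 2.5090 + 4.8912 + 0.4729 = 16.42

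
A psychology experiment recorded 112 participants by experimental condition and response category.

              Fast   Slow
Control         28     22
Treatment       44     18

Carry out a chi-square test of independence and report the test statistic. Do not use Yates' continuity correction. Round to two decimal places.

Row totals: 50, 62. Column totals: 72, 40. Grand total N = 112.
Expected counts (row total × column total / N):
  Control, Fast: 50×72/112 = 32.143
  Control, Slow: 50×40/112 = 17.857
  Treatment, Fast: 62×72/112 = 39.857
  Treatment, Slow: 62×40/112 = 22.143
Contributions (O − E)²/E:
  (28 − 32.143)²/32.143 = 0.5340
  (22 − 17.857)²/17.857 = 0.9612
  (44 − 39.857)²/39.857 = 0.4307
  (18 − 22.143)²/22.143 = 0.7752
χ² = 0.5340 + 0.9612 + 0.4307 + 0.7752 = 2.70

2.70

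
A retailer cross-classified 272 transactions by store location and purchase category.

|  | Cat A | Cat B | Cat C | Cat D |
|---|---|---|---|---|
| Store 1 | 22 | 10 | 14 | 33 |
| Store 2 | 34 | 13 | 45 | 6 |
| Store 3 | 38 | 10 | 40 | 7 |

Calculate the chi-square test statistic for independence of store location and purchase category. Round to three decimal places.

53.761

Row totals: 79, 98, 95. Column totals: 94, 33, 99, 46. Grand total N = 272.
Expected counts (row total × column total / N):
  Store 1, Cat A: 79×94/272 = 27.3015
  Store 1, Cat B: 79×33/272 = 9.5846
  Store 1, Cat C: 79×99/272 = 28.7537
  Store 1, Cat D: 79×46/272 = 13.3603
  Store 2, Cat A: 98×94/272 = 33.8676
  Store 2, Cat B: 98×33/272 = 11.8897
  Store 2, Cat C: 98×99/272 = 35.6691
  Store 2, Cat D: 98×46/272 = 16.5735
  Store 3, Cat A: 95×94/272 = 32.8309
  Store 3, Cat B: 95×33/272 = 11.5257
  Store 3, Cat C: 95×99/272 = 34.5772
  Store 3, Cat D: 95×46/272 = 16.0662
Contributions (O − E)²/E:
  (22 − 27.3015)²/27.3015 = 1.0295
  (10 − 9.5846)²/9.5846 = 0.0180
  (14 − 28.7537)²/28.7537 = 7.5702
  (33 − 13.3603)²/13.3603 = 28.8704
  (34 − 33.8676)²/33.8676 = 0.0005
  (13 − 11.8897)²/11.8897 = 0.1037
  (45 − 35.6691)²/35.6691 = 2.4409
  (6 − 16.5735)²/16.5735 = 6.7456
  (38 − 32.8309)²/32.8309 = 0.8139
  (10 − 11.5257)²/11.5257 = 0.2020
  (40 − 34.5772)²/34.5772 = 0.8505
  (7 − 16.0662)²/16.0662 = 5.1161
χ² = 1.0295 + 0.0180 + 7.5702 + 28.8704 + 0.0005 + 0.1037 + 2.4409 + 6.7456 + 0.8139 + 0.2020 + 0.8505 + 5.1161 = 53.761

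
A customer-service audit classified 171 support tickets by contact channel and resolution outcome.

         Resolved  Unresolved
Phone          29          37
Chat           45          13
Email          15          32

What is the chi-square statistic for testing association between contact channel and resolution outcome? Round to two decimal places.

24.53

Row totals: 66, 58, 47. Column totals: 89, 82. Grand total N = 171.
Expected counts (row total × column total / N):
  Phone, Resolved: 66×89/171 = 34.351
  Phone, Unresolved: 66×82/171 = 31.649
  Chat, Resolved: 58×89/171 = 30.187
  Chat, Unresolved: 58×82/171 = 27.813
  Email, Resolved: 47×89/171 = 24.462
  Email, Unresolved: 47×82/171 = 22.538
Contributions (O − E)²/E:
  (29 − 34.351)²/34.351 = 0.8335
  (37 − 31.649)²/31.649 = 0.9047
  (45 − 30.187)²/30.187 = 7.2689
  (13 − 27.813)²/27.813 = 7.8893
  (15 − 24.462)²/24.462 = 3.6599
  (32 − 22.538)²/22.538 = 3.9724
χ² = 0.8335 + 0.9047 + 7.2689 + 7.8893 + 3.6599 + 3.9724 = 24.53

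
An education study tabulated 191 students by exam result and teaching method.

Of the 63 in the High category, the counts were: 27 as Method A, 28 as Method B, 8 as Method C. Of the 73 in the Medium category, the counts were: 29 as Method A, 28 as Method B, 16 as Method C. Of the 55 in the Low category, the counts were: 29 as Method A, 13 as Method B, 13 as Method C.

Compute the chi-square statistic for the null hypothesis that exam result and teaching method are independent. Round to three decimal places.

7.140

Row totals: 63, 73, 55. Column totals: 85, 69, 37. Grand total N = 191.
Expected counts (row total × column total / N):
  High, Method A: 63×85/191 = 28.0366
  High, Method B: 63×69/191 = 22.7592
  High, Method C: 63×37/191 = 12.2042
  Medium, Method A: 73×85/191 = 32.4869
  Medium, Method B: 73×69/191 = 26.3717
  Medium, Method C: 73×37/191 = 14.1414
  Low, Method A: 55×85/191 = 24.4764
  Low, Method B: 55×69/191 = 19.8691
  Low, Method C: 55×37/191 = 10.6545
Contributions (O − E)²/E:
  (27 − 28.0366)²/28.0366 = 0.0383
  (28 − 22.7592)²/22.7592 = 1.2068
  (8 − 12.2042)²/12.2042 = 1.4483
  (29 − 32.4869)²/32.4869 = 0.3743
  (28 − 26.3717)²/26.3717 = 0.1005
  (16 − 14.1414)²/14.1414 = 0.2443
  (29 − 24.4764)²/24.4764 = 0.8360
  (13 − 19.8691)²/19.8691 = 2.3748
  (13 − 10.6545)²/10.6545 = 0.5163
χ² = 0.0383 + 1.2068 + 1.4483 + 0.3743 + 0.1005 + 0.2443 + 0.8360 + 2.3748 + 0.5163 = 7.140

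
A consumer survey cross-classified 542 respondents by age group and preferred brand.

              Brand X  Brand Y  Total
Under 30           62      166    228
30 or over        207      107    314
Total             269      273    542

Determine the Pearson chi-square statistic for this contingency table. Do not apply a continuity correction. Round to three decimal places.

Grand total N = 542.
Expected counts (row total × column total / N):
  Under 30, Brand X: 228×269/542 = 113.1587
  Under 30, Brand Y: 228×273/542 = 114.8413
  30 or over, Brand X: 314×269/542 = 155.8413
  30 or over, Brand Y: 314×273/542 = 158.1587
Contributions (O − E)²/E:
  (62 − 113.1587)²/113.1587 = 23.1287
  (166 − 114.8413)²/114.8413 = 22.7898
  (207 − 155.8413)²/155.8413 = 16.7941
  (107 − 158.1587)²/158.1587 = 16.5480
χ² = 23.1287 + 22.7898 + 16.7941 + 16.5480 = 79.261

79.261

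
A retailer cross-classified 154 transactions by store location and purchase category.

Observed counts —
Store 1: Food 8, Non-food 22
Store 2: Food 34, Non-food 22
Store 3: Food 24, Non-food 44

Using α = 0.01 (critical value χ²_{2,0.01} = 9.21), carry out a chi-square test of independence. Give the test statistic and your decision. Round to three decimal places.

Row totals: 30, 56, 68. Column totals: 66, 88. Grand total N = 154.
Expected counts (row total × column total / N):
  Store 1, Food: 30×66/154 = 12.8571
  Store 1, Non-food: 30×88/154 = 17.1429
  Store 2, Food: 56×66/154 = 24.0000
  Store 2, Non-food: 56×88/154 = 32.0000
  Store 3, Food: 68×66/154 = 29.1429
  Store 3, Non-food: 68×88/154 = 38.8571
Contributions (O − E)²/E:
  (8 − 12.8571)²/12.8571 = 1.8349
  (22 − 17.1429)²/17.1429 = 1.3762
  (34 − 24.0000)²/24.0000 = 4.1667
  (22 − 32.0000)²/32.0000 = 3.1250
  (24 − 29.1429)²/29.1429 = 0.9076
  (44 − 38.8571)²/38.8571 = 0.6807
χ² = 1.8349 + 1.3762 + 4.1667 + 3.1250 + 0.9076 + 0.6807 = 12.091
df = (3−1)(2−1) = 2. Since 12.091 > 9.21, reject the null hypothesis of independence at α = 0.01.

12.091; reject H₀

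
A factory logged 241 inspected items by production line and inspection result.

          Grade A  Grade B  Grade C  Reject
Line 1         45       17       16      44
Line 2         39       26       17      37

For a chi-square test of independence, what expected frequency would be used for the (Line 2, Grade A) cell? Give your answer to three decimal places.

Row total (Line 2) = 119; column total (Grade A) = 84; grand total N = 241.
Expected count = (row total × column total) / N = 119 × 84 / 241 = 41.477.

41.477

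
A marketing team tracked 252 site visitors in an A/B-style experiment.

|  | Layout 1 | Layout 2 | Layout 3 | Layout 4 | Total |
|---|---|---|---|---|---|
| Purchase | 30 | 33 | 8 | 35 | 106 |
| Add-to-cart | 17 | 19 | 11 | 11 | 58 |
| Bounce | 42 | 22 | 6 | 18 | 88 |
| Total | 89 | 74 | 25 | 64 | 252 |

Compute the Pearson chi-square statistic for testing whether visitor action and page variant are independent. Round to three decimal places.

Grand total N = 252.
Expected counts (row total × column total / N):
  Purchase, Layout 1: 106×89/252 = 37.4365
  Purchase, Layout 2: 106×74/252 = 31.1270
  Purchase, Layout 3: 106×25/252 = 10.5159
  Purchase, Layout 4: 106×64/252 = 26.9206
  Add-to-cart, Layout 1: 58×89/252 = 20.4841
  Add-to-cart, Layout 2: 58×74/252 = 17.0317
  Add-to-cart, Layout 3: 58×25/252 = 5.7540
  Add-to-cart, Layout 4: 58×64/252 = 14.7302
  Bounce, Layout 1: 88×89/252 = 31.0794
  Bounce, Layout 2: 88×74/252 = 25.8413
  Bounce, Layout 3: 88×25/252 = 8.7302
  Bounce, Layout 4: 88×64/252 = 22.3492
Contributions (O − E)²/E:
  (30 − 37.4365)²/37.4365 = 1.4772
  (33 − 31.1270)²/31.1270 = 0.1127
  (8 − 10.5159)²/10.5159 = 0.6019
  (35 − 26.9206)²/26.9206 = 2.4248
  (17 − 20.4841)²/20.4841 = 0.5926
  (19 − 17.0317)²/17.0317 = 0.2275
  (11 − 5.7540)²/5.7540 = 4.7828
  (11 − 14.7302)²/14.7302 = 0.9446
  (42 − 31.0794)²/31.0794 = 3.8373
  (22 − 25.8413)²/25.8413 = 0.5710
  (6 − 8.7302)²/8.7302 = 0.8538
  (18 − 22.3492)²/22.3492 = 0.8464
χ² = 1.4772 + 0.1127 + 0.6019 + 2.4248 + 0.5926 + 0.2275 + 4.7828 + 0.9446 + 3.8373 + 0.5710 + 0.8538 + 0.8464 = 17.273

17.273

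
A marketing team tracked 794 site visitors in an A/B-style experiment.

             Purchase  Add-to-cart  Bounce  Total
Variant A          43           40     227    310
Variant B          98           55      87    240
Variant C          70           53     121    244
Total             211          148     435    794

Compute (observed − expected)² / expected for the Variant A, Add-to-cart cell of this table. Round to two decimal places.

Row total (Variant A) = 310; column total (Add-to-cart) = 148; N = 794.
Expected count E = 310 × 148 / 794 = 57.7834.
Contribution = (O − E)²/E = (40 − 57.7834)² / 57.7834 = 5.47.

5.47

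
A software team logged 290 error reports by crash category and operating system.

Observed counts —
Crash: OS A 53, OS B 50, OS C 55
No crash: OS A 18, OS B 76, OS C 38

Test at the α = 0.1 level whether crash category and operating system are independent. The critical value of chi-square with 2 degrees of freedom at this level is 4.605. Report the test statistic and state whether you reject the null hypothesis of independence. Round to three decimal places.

23.585; reject H₀

Row totals: 158, 132. Column totals: 71, 126, 93. Grand total N = 290.
Expected counts (row total × column total / N):
  Crash, OS A: 158×71/290 = 38.6828
  Crash, OS B: 158×126/290 = 68.6483
  Crash, OS C: 158×93/290 = 50.6690
  No crash, OS A: 132×71/290 = 32.3172
  No crash, OS B: 132×126/290 = 57.3517
  No crash, OS C: 132×93/290 = 42.3310
Contributions (O − E)²/E:
  (53 − 38.6828)²/38.6828 = 5.2991
  (50 − 68.6483)²/68.6483 = 5.0658
  (55 − 50.6690)²/50.6690 = 0.3702
  (18 − 32.3172)²/32.3172 = 6.3428
  (76 − 57.3517)²/57.3517 = 6.0636
  (38 − 42.3310)²/42.3310 = 0.4431
χ² = 5.2991 + 5.0658 + 0.3702 + 6.3428 + 6.0636 + 0.4431 = 23.585
df = (2−1)(3−1) = 2. Since 23.585 > 4.605, reject the null hypothesis of independence at α = 0.1.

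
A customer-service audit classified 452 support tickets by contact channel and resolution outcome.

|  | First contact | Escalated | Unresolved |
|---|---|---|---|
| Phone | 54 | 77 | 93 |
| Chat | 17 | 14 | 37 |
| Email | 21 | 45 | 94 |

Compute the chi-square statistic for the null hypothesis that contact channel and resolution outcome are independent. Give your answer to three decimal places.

Row totals: 224, 68, 160. Column totals: 92, 136, 224. Grand total N = 452.
Expected counts (row total × column total / N):
  Phone, First contact: 224×92/452 = 45.5929
  Phone, Escalated: 224×136/452 = 67.3982
  Phone, Unresolved: 224×224/452 = 111.0088
  Chat, First contact: 68×92/452 = 13.8407
  Chat, Escalated: 68×136/452 = 20.4602
  Chat, Unresolved: 68×224/452 = 33.6991
  Email, First contact: 160×92/452 = 32.5664
  Email, Escalated: 160×136/452 = 48.1416
  Email, Unresolved: 160×224/452 = 79.2920
Contributions (O − E)²/E:
  (54 − 45.5929)²/45.5929 = 1.5502
  (77 − 67.3982)²/67.3982 = 1.3679
  (93 − 111.0088)²/111.0088 = 2.9215
  (17 − 13.8407)²/13.8407 = 0.7211
  (14 − 20.4602)²/20.4602 = 2.0398
  (37 − 33.6991)²/33.6991 = 0.3233
  (21 − 32.5664)²/32.5664 = 4.1080
  (45 − 48.1416)²/48.1416 = 0.2050
  (94 − 79.2920)²/79.2920 = 2.7282
χ² = 1.5502 + 1.3679 + 2.9215 + 0.7211 + 2.0398 + 0.3233 + 4.1080 + 0.2050 + 2.7282 = 15.965

15.965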